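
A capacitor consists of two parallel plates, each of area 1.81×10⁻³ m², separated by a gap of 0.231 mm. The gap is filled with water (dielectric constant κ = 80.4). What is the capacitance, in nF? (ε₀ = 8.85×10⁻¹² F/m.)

5.58 nF

C = κε₀A/d = 80.4 × 8.85×10⁻¹² × 1.81×10⁻³ / 2.31×10⁻⁴ = 5.58×10⁻⁹ F.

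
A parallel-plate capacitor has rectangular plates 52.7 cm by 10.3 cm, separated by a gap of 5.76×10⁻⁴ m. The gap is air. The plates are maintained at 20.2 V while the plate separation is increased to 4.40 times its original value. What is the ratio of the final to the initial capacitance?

C₂/C₁ ≈ 0.227

C = ε₀A/d scales as 1/d, so C₂/C₁ = d₁/d₂ = 1/4.40 = 0.227.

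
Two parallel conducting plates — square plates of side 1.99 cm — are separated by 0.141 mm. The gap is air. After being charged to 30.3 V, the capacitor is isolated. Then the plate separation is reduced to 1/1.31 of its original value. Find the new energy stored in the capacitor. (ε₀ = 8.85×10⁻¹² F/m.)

8.71 nJ

A = (1.99 cm)² = 3.96×10⁻⁴ m².
Initially C₁ = ε₀A/d = 8.85×10⁻¹² × 3.96×10⁻⁴ / 1.41×10⁻⁴ = 2.49×10⁻¹¹ F.
U₁ = 1.14×10⁻⁸ J.
Isolated ⇒ Q is held fixed. C₂ = 1.31 C₁ and U = Q²/(2C), so U₂/U₁ = C₁/C₂ = 0.763.
U₂ = 0.763 × 1.14×10⁻⁸ = 8.71×10⁻⁹ J.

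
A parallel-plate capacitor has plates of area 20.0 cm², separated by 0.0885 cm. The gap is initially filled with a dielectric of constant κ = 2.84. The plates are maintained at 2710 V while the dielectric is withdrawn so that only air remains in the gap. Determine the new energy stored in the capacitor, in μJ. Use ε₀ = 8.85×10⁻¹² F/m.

73.4 μJ

A = 20.0 cm² = 2.00×10⁻³ m².
Initially C₁ = κε₀A/d = 2.84 × 8.85×10⁻¹² × 2.00×10⁻³ / 8.85×10⁻⁴ = 5.68×10⁻¹¹ F.
U₁ = 2.09×10⁻⁴ J.
Battery connected ⇒ V is held fixed. C₂ = 0.352 C₁ and U = ½CV², so U₂/U₁ = C₂/C₁ = 0.352.
U₂ = 0.352 × 2.09×10⁻⁴ = 7.34×10⁻⁵ J.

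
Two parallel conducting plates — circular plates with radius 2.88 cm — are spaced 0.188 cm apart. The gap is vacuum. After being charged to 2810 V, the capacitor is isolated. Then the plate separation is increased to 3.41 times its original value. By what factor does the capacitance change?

C = ε₀A/d scales as 1/d, so C₂/C₁ = d₁/d₂ = 1/3.41 = 0.293.

C₂/C₁ ≈ 0.293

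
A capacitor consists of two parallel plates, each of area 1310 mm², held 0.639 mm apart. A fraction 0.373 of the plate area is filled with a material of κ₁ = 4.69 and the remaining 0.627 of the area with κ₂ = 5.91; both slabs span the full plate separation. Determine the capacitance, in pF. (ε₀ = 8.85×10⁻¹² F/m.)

C ≈ 99.0 pF

A = 1310 mm² = 1.31×10⁻³ m².
Side-by-side slabs ⇒ two capacitors in parallel, each spanning the full gap.
C₁ = κ₁ε₀A₁/d = 4.69 × 8.85×10⁻¹² × 4.89×10⁻⁴ / 6.39×10⁻⁴ = 3.17×10⁻¹¹ F.
C₂ = κ₂ε₀A₂/d = 5.91 × 8.85×10⁻¹² × 8.21×10⁻⁴ / 6.39×10⁻⁴ = 6.72×10⁻¹¹ F.
C = C₁ + C₂ = 9.90×10⁻¹¹ F.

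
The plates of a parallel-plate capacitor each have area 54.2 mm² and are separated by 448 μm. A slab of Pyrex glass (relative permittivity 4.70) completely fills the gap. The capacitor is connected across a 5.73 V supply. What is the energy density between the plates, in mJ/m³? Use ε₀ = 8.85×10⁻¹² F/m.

3.40 mJ/m³

E = V/d = 5.73 / 4.48×10⁻⁴ = 1.28×10⁴ V/m.
u = ½κε₀E² = ½ × 4.70 × 8.85×10⁻¹² × (1.28×10⁴)² = 3.40×10⁻³ J/m³.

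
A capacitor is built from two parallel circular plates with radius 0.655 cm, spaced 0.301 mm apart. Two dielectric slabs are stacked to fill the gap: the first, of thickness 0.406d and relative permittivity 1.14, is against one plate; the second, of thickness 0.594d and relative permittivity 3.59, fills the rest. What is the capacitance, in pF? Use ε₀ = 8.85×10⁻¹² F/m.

A = π(0.655 cm)² = 1.35×10⁻⁴ m².
Stacked slabs ⇒ two capacitors in series, each with the full plate area.
C₁ = κ₁ε₀A/d₁ = 1.14 × 8.85×10⁻¹² × 1.35×10⁻⁴ / 1.22×10⁻⁴ = 1.11×10⁻¹¹ F.
C₂ = κ₂ε₀A/d₂ = 3.59 × 8.85×10⁻¹² × 1.35×10⁻⁴ / 1.79×10⁻⁴ = 2.40×10⁻¹¹ F.
C = (1/C₁ + 1/C₂)⁻¹ = 7.60×10⁻¹² F.

C ≈ 7.60 pF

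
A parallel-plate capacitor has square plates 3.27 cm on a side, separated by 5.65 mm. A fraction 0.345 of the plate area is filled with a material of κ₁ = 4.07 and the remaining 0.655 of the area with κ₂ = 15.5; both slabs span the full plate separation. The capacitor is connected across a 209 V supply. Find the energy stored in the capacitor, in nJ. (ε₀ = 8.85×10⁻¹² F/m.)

423 nJ

A = (3.27 cm)² = 1.07×10⁻³ m².
Side-by-side slabs ⇒ two capacitors in parallel, each spanning the full gap.
C₁ = κ₁ε₀A₁/d = 4.07 × 8.85×10⁻¹² × 3.69×10⁻⁴ / 5.65×10⁻³ = 2.35×10⁻¹² F.
C₂ = κ₂ε₀A₂/d = 15.5 × 8.85×10⁻¹² × 7.00×10⁻⁴ / 5.65×10⁻³ = 1.70×10⁻¹¹ F.
C = C₁ + C₂ = 1.94×10⁻¹¹ F.
U = ½CV² = ½ × 1.94×10⁻¹¹ × (209)² = 4.23×10⁻⁷ J.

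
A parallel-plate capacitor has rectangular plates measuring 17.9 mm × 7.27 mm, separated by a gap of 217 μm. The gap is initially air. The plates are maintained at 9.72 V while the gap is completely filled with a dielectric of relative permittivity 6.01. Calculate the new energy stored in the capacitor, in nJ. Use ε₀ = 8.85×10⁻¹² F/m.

A = 17.9 × 7.27 mm² = 1.30×10⁻⁴ m².
Initially C₁ = ε₀A/d = 8.85×10⁻¹² × 1.30×10⁻⁴ / 2.17×10⁻⁴ = 5.31×10⁻¹² F.
U₁ = 2.51×10⁻¹⁰ J.
Battery connected ⇒ V is held fixed. C₂ = 6.01 C₁ and U = ½CV², so U₂/U₁ = C₂/C₁ = 6.01.
U₂ = 6.01 × 2.51×10⁻¹⁰ = 1.51×10⁻⁹ J.

U ≈ 1.51 nJ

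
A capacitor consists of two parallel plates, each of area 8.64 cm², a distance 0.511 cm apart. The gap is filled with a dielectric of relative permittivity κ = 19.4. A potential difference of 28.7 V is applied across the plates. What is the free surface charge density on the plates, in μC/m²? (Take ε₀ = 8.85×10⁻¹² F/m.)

A = 8.64 cm² = 8.64×10⁻⁴ m².
C = κε₀A/d = 19.4 × 8.85×10⁻¹² × 8.64×10⁻⁴ / 5.11×10⁻³ = 2.90×10⁻¹¹ F.
σ = Q/A = CV/A = 2.90×10⁻¹¹ × 28.7 / 8.64×10⁻⁴ = 9.64×10⁻⁷ C/m².

0.964 μC/m²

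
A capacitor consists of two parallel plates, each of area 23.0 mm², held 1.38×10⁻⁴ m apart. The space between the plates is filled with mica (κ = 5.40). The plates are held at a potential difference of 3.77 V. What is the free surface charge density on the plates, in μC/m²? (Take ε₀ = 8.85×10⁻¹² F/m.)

σ ≈ 1.31 μC/m²

A = 23.0 mm² = 2.30×10⁻⁵ m².
C = κε₀A/d = 5.40 × 8.85×10⁻¹² × 2.30×10⁻⁵ / 1.38×10⁻⁴ = 7.96×10⁻¹² F.
σ = Q/A = CV/A = 7.96×10⁻¹² × 3.77 / 2.30×10⁻⁵ = 1.31×10⁻⁶ C/m².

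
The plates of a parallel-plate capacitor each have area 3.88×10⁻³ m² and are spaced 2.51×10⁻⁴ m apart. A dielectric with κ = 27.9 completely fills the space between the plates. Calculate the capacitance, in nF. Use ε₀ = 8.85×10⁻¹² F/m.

C = κε₀A/d = 27.9 × 8.85×10⁻¹² × 3.88×10⁻³ / 2.51×10⁻⁴ = 3.82×10⁻⁹ F.

3.82 nF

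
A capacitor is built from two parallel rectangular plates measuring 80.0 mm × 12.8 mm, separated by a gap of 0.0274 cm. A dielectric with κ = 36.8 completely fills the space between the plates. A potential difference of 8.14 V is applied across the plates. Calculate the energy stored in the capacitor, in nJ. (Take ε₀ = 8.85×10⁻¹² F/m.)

A = 80.0 × 12.8 mm² = 1.02×10⁻³ m².
C = κε₀A/d = 36.8 × 8.85×10⁻¹² × 1.02×10⁻³ / 2.74×10⁻⁴ = 1.22×10⁻⁹ F.
U = ½CV² = ½ × 1.22×10⁻⁹ × (8.14)² = 4.03×10⁻⁸ J.

40.3 nJ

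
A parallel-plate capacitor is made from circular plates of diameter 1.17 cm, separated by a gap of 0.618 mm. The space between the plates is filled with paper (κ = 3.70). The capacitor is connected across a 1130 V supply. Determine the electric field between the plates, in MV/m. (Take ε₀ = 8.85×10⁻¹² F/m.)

1.83 MV/m

E = V/d = 1130 / 6.18×10⁻⁴ = 1.83×10⁶ V/m.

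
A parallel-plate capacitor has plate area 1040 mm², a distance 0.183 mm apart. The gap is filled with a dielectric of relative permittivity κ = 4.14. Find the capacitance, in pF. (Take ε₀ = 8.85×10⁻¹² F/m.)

A = 1040 mm² = 1.04×10⁻³ m².
C = κε₀A/d = 4.14 × 8.85×10⁻¹² × 1.04×10⁻³ / 1.83×10⁻⁴ = 2.08×10⁻¹⁰ F.

208 pF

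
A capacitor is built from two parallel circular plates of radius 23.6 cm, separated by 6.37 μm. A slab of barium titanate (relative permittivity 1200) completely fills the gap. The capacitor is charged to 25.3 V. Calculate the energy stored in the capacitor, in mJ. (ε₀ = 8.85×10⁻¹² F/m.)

A = π(23.6 cm)² = 0.175 m².
C = κε₀A/d = 1200 × 8.85×10⁻¹² × 0.175 / 6.37×10⁻⁶ = 2.92×10⁻⁴ F.
U = ½CV² = ½ × 2.92×10⁻⁴ × (25.3)² = 9.34×10⁻² J.

U ≈ 93.4 mJ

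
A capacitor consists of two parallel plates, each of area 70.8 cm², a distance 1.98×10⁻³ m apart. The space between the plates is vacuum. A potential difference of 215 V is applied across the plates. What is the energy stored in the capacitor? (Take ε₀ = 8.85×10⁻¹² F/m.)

U ≈ 0.731 μJ

A = 70.8 cm² = 7.08×10⁻³ m².
C = ε₀A/d = 8.85×10⁻¹² × 7.08×10⁻³ / 1.98×10⁻³ = 3.16×10⁻¹¹ F.
U = ½CV² = ½ × 3.16×10⁻¹¹ × (215)² = 7.31×10⁻⁷ J.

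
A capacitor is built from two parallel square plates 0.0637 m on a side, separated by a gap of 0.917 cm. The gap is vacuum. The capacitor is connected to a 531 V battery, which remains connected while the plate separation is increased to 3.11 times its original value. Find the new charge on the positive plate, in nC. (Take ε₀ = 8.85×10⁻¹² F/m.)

Q ≈ 0.669 nC

A = (0.0637 m)² = 4.06×10⁻³ m².
Initially C₁ = ε₀A/d = 8.85×10⁻¹² × 4.06×10⁻³ / 9.17×10⁻³ = 3.92×10⁻¹² F.
Q₁ = 2.08×10⁻⁹ C.
Battery connected ⇒ V is held fixed. C₂ = 0.322 C₁ and Q = CV, so Q₂/Q₁ = C₂/C₁ = 0.322.
Q₂ = 0.322 × 2.08×10⁻⁹ = 6.69×10⁻¹⁰ C.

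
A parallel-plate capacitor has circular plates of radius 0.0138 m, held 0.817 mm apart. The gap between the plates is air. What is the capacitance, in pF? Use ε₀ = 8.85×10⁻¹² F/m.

A = π(0.0138 m)² = 5.98×10⁻⁴ m².
C = ε₀A/d = 8.85×10⁻¹² × 5.98×10⁻⁴ / 8.17×10⁻⁴ = 6.48×10⁻¹² F.

C ≈ 6.48 pF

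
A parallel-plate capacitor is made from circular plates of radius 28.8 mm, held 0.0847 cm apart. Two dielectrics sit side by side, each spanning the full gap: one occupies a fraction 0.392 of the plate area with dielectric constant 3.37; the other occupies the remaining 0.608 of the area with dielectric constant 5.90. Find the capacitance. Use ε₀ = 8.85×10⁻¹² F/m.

134 pF

A = π(28.8 mm)² = 2.61×10⁻³ m².
Side-by-side slabs ⇒ two capacitors in parallel, each spanning the full gap.
C₁ = κ₁ε₀A₁/d = 3.37 × 8.85×10⁻¹² × 1.02×10⁻³ / 8.47×10⁻⁴ = 3.60×10⁻¹¹ F.
C₂ = κ₂ε₀A₂/d = 5.90 × 8.85×10⁻¹² × 1.58×10⁻³ / 8.47×10⁻⁴ = 9.77×10⁻¹¹ F.
C = C₁ + C₂ = 1.34×10⁻¹⁰ F.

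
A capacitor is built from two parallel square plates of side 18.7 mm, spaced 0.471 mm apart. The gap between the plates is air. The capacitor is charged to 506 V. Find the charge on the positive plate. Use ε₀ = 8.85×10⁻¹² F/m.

3.32 nC

A = (18.7 mm)² = 3.50×10⁻⁴ m².
C = ε₀A/d = 8.85×10⁻¹² × 3.50×10⁻⁴ / 4.71×10⁻⁴ = 6.57×10⁻¹² F.
Q = CV = 6.57×10⁻¹² × 506 = 3.32×10⁻⁹ C.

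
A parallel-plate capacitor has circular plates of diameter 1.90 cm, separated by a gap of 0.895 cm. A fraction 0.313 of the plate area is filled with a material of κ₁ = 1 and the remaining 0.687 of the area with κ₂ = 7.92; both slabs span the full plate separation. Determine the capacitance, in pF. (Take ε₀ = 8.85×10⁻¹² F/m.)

A = π(1.90/2 cm)² = 2.84×10⁻⁴ m².
Side-by-side slabs ⇒ two capacitors in parallel, each spanning the full gap.
C₁ = κ₁ε₀A₁/d = 1.00 × 8.85×10⁻¹² × 8.87×10⁻⁵ / 8.95×10⁻³ = 8.78×10⁻¹⁴ F.
C₂ = κ₂ε₀A₂/d = 7.92 × 8.85×10⁻¹² × 1.95×10⁻⁴ / 8.95×10⁻³ = 1.53×10⁻¹² F.
C = C₁ + C₂ = 1.61×10⁻¹² F.

1.61 pF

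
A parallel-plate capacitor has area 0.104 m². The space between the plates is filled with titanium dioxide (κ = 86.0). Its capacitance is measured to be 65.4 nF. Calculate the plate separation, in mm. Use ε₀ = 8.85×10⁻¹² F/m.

d = κε₀A/C = 86.0 × 8.85×10⁻¹² × 0.104 / 6.54×10⁻⁸ = 1.21×10⁻³ m.

d ≈ 1.21 mm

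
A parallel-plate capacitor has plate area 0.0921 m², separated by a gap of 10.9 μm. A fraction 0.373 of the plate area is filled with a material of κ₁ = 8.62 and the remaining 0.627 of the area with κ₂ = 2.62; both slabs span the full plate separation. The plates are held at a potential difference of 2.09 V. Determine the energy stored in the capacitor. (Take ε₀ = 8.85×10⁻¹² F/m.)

0.793 μJ

Side-by-side slabs ⇒ two capacitors in parallel, each spanning the full gap.
C₁ = κ₁ε₀A₁/d = 8.62 × 8.85×10⁻¹² × 3.44×10⁻² / 1.09×10⁻⁵ = 2.40×10⁻⁷ F.
C₂ = κ₂ε₀A₂/d = 2.62 × 8.85×10⁻¹² × 5.77×10⁻² / 1.09×10⁻⁵ = 1.23×10⁻⁷ F.
C = C₁ + C₂ = 3.63×10⁻⁷ F.
U = ½CV² = ½ × 3.63×10⁻⁷ × (2.09)² = 7.93×10⁻⁷ J.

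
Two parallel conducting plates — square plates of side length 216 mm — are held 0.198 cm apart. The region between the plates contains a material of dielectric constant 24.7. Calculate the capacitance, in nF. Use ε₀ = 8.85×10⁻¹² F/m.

C ≈ 5.15 nF

A = (216 mm)² = 4.67×10⁻² m².
C = κε₀A/d = 24.7 × 8.85×10⁻¹² × 4.67×10⁻² / 1.98×10⁻³ = 5.15×10⁻⁹ F.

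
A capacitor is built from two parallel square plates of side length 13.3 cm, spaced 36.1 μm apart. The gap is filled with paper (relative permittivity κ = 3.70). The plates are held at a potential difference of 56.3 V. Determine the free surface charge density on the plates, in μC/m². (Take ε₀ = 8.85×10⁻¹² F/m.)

A = (13.3 cm)² = 1.77×10⁻² m².
C = κε₀A/d = 3.70 × 8.85×10⁻¹² × 1.77×10⁻² / 3.61×10⁻⁵ = 1.60×10⁻⁸ F.
σ = Q/A = CV/A = 1.60×10⁻⁸ × 56.3 / 1.77×10⁻² = 5.11×10⁻⁵ C/m².

51.1 μC/m²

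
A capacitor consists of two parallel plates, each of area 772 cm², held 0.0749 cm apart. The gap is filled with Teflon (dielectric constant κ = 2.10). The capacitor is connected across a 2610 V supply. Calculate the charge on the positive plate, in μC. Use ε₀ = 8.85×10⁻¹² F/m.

A = 772 cm² = 7.72×10⁻² m².
C = κε₀A/d = 2.10 × 8.85×10⁻¹² × 7.72×10⁻² / 7.49×10⁻⁴ = 1.92×10⁻⁹ F.
Q = CV = 1.92×10⁻⁹ × 2610 = 5.00×10⁻⁶ C.

Q ≈ 5.00 μC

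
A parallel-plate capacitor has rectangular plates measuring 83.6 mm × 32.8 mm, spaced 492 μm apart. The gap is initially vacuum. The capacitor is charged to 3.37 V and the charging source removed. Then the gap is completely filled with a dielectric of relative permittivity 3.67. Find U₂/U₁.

Isolated ⇒ Q is held fixed.
C₂ = 3.67 C₁ and U = Q²/(2C), so U₂/U₁ = C₁/C₂ = 0.272.

0.272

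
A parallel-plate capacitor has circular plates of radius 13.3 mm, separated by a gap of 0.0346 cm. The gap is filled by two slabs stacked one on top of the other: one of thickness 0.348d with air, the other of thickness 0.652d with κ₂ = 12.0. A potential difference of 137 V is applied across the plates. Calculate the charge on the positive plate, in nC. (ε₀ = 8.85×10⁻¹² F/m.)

A = π(13.3 mm)² = 5.56×10⁻⁴ m².
Stacked slabs ⇒ two capacitors in series, each with the full plate area.
C₁ = κ₁ε₀A/d₁ = 1.00 × 8.85×10⁻¹² × 5.56×10⁻⁴ / 1.20×10⁻⁴ = 4.08×10⁻¹¹ F.
C₂ = κ₂ε₀A/d₂ = 12.0 × 8.85×10⁻¹² × 5.56×10⁻⁴ / 2.26×10⁻⁴ = 2.62×10⁻¹⁰ F.
C = (1/C₁ + 1/C₂)⁻¹ = 3.53×10⁻¹¹ F.
Q = CV = 3.53×10⁻¹¹ × 137 = 4.84×10⁻⁹ C.

4.84 nC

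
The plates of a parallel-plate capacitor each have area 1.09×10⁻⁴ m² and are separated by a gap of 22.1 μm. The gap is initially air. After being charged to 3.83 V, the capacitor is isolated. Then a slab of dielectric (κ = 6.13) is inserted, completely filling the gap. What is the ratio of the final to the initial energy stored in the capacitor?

U₂/U₁ ≈ 0.163

Isolated ⇒ Q is held fixed.
C₂ = 6.13 C₁ and U = Q²/(2C), so U₂/U₁ = C₁/C₂ = 0.163.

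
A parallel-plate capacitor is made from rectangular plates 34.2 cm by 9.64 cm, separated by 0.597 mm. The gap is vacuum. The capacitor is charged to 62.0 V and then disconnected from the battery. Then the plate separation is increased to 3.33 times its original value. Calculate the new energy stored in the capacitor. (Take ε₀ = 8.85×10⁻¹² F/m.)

A = 34.2 × 9.64 cm² = 3.30×10⁻² m².
Initially C₁ = ε₀A/d = 8.85×10⁻¹² × 3.30×10⁻² / 5.97×10⁻⁴ = 4.89×10⁻¹⁰ F.
U₁ = 9.39×10⁻⁷ J.
Isolated ⇒ Q is held fixed. C₂ = 0.300 C₁ and U = Q²/(2C), so U₂/U₁ = C₁/C₂ = 3.33.
U₂ = 3.33 × 9.39×10⁻⁷ = 3.13×10⁻⁶ J.

U ≈ 3.13 μJ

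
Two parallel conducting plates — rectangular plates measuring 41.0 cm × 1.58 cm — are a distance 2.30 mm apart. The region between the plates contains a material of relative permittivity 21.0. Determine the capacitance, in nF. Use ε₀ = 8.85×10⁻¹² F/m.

C ≈ 0.523 nF

A = 41.0 × 1.58 cm² = 6.48×10⁻³ m².
C = κε₀A/d = 21.0 × 8.85×10⁻¹² × 6.48×10⁻³ / 2.30×10⁻³ = 5.23×10⁻¹⁰ F.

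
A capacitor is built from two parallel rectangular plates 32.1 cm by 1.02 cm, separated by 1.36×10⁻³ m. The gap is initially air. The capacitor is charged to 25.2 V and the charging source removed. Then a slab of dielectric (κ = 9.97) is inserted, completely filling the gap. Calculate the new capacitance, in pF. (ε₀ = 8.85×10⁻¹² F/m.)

212 pF

A = 32.1 × 1.02 cm² = 3.27×10⁻³ m².
Initially C₁ = ε₀A/d = 8.85×10⁻¹² × 3.27×10⁻³ / 1.36×10⁻³ = 2.13×10⁻¹¹ F.
C = κε₀A/d scales with κ, so C₂/C₁ = κ = 9.97.
C₂ = 9.97 × 2.13×10⁻¹¹ = 2.12×10⁻¹⁰ F.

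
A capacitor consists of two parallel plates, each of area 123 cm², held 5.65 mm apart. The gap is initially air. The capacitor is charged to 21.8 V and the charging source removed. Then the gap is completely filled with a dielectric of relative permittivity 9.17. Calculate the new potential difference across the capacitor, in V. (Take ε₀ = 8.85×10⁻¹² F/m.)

A = 123 cm² = 1.23×10⁻² m².
Initially C₁ = ε₀A/d = 8.85×10⁻¹² × 1.23×10⁻² / 5.65×10⁻³ = 1.93×10⁻¹¹ F.
V₁ = 21.8 V.
Isolated ⇒ Q is held fixed. C₂ = 9.17 C₁ and V = Q/C, so V₂/V₁ = C₁/C₂ = 0.109.
V₂ = 0.109 × 21.8 = 2.38 V.

V ≈ 2.38 V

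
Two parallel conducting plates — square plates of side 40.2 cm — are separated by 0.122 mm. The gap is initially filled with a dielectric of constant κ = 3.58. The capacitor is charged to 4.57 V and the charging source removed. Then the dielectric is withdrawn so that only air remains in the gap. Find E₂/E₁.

3.58

Isolated ⇒ Q is held fixed.
V₂ = Q/C₂ = V₁/0.279; E = V/d, so E₂/E₁ = (V₂/V₁)(d₁/d₂) = 3.58.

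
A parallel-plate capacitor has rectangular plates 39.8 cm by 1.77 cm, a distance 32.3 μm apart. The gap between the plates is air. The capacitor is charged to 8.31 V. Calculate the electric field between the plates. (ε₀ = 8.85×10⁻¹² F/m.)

E = V/d = 8.31 / 3.23×10⁻⁵ = 2.57×10⁵ V/m.

257 V/mm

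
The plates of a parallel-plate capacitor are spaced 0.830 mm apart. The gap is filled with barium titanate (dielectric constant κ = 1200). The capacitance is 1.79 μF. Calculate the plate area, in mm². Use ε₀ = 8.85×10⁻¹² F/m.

1.40×10⁵ mm²

A = Cd/(κε₀) = 1.79×10⁻⁶ × 8.30×10⁻⁴ / (1200 × 8.85×10⁻¹²) = 0.140 m².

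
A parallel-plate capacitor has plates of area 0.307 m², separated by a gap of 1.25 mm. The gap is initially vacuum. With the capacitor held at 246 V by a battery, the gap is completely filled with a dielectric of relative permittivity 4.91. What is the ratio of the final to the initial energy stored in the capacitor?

Battery connected ⇒ V is held fixed.
C₂ = 4.91 C₁ and U = ½CV², so U₂/U₁ = C₂/C₁ = 4.91.

U₂/U₁ ≈ 4.91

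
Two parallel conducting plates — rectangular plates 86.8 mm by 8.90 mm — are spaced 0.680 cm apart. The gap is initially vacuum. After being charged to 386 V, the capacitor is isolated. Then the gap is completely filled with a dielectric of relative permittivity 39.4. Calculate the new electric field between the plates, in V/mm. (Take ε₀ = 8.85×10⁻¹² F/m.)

A = 86.8 × 8.90 mm² = 7.73×10⁻⁴ m².
Initially C₁ = ε₀A/d = 8.85×10⁻¹² × 7.73×10⁻⁴ / 6.80×10⁻³ = 1.01×10⁻¹² F.
E₁ = 5.68×10⁴ V/m.
Isolated ⇒ Q is held fixed. V₂ = Q/C₂ = V₁/39.4; E = V/d, so E₂/E₁ = (V₂/V₁)(d₁/d₂) = 0.0254.
E₂ = 0.0254 × 5.68×10⁴ = 1.44×10³ V/m.

E ≈ 1.44 V/mm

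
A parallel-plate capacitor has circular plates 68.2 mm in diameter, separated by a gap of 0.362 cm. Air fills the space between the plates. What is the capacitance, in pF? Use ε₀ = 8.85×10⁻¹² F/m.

A = π(68.2/2 mm)² = 3.65×10⁻³ m².
C = ε₀A/d = 8.85×10⁻¹² × 3.65×10⁻³ / 3.62×10⁻³ = 8.93×10⁻¹² F.

C ≈ 8.93 pF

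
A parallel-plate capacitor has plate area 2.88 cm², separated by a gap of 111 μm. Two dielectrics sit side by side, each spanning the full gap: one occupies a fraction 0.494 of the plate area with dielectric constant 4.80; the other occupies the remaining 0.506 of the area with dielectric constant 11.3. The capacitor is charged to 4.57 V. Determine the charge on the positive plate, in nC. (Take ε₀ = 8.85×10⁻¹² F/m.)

Q ≈ 0.849 nC

A = 2.88 cm² = 2.88×10⁻⁴ m².
Side-by-side slabs ⇒ two capacitors in parallel, each spanning the full gap.
C₁ = κ₁ε₀A₁/d = 4.80 × 8.85×10⁻¹² × 1.42×10⁻⁴ / 1.11×10⁻⁴ = 5.44×10⁻¹¹ F.
C₂ = κ₂ε₀A₂/d = 11.3 × 8.85×10⁻¹² × 1.46×10⁻⁴ / 1.11×10⁻⁴ = 1.31×10⁻¹⁰ F.
C = C₁ + C₂ = 1.86×10⁻¹⁰ F.
Q = CV = 1.86×10⁻¹⁰ × 4.57 = 8.49×10⁻¹⁰ C.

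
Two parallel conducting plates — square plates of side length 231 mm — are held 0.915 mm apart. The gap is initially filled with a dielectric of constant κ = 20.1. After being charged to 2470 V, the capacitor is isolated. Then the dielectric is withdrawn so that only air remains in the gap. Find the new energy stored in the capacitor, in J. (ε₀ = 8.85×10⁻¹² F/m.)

0.636 J

A = (231 mm)² = 5.34×10⁻² m².
Initially C₁ = κε₀A/d = 20.1 × 8.85×10⁻¹² × 5.34×10⁻² / 9.15×10⁻⁴ = 1.04×10⁻⁸ F.
U₁ = 3.16×10⁻² J.
Isolated ⇒ Q is held fixed. C₂ = 0.0498 C₁ and U = Q²/(2C), so U₂/U₁ = C₁/C₂ = 20.1.
U₂ = 20.1 × 3.16×10⁻² = 0.636 J.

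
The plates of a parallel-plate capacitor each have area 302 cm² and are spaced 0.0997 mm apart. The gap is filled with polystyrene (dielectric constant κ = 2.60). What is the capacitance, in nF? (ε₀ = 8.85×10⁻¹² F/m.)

C ≈ 6.97 nF

A = 302 cm² = 3.02×10⁻² m².
C = κε₀A/d = 2.60 × 8.85×10⁻¹² × 3.02×10⁻² / 9.97×10⁻⁵ = 6.97×10⁻⁹ F.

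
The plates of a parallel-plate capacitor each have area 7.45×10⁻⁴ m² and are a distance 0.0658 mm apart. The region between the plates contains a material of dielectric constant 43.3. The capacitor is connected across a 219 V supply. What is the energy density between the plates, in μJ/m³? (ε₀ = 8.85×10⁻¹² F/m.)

E = V/d = 219 / 6.58×10⁻⁵ = 3.33×10⁶ V/m.
u = ½κε₀E² = ½ × 43.3 × 8.85×10⁻¹² × (3.33×10⁶)² = 2.12×10³ J/m³.

u ≈ 2.12×10⁹ μJ/m³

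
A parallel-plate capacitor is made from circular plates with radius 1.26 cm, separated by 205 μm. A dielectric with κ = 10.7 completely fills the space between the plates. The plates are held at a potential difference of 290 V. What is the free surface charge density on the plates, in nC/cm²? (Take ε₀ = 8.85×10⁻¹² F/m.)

A = π(1.26 cm)² = 4.99×10⁻⁴ m².
C = κε₀A/d = 10.7 × 8.85×10⁻¹² × 4.99×10⁻⁴ / 2.05×10⁻⁴ = 2.30×10⁻¹⁰ F.
σ = Q/A = CV/A = 2.30×10⁻¹⁰ × 290 / 4.99×10⁻⁴ = 1.34×10⁻⁴ C/m².

13.4 nC/cm²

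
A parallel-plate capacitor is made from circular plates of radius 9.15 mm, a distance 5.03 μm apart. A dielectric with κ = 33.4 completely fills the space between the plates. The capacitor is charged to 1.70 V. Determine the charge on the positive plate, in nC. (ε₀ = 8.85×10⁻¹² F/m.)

Q ≈ 26.3 nC

A = π(9.15 mm)² = 2.63×10⁻⁴ m².
C = κε₀A/d = 33.4 × 8.85×10⁻¹² × 2.63×10⁻⁴ / 5.03×10⁻⁶ = 1.55×10⁻⁸ F.
Q = CV = 1.55×10⁻⁸ × 1.70 = 2.63×10⁻⁸ C.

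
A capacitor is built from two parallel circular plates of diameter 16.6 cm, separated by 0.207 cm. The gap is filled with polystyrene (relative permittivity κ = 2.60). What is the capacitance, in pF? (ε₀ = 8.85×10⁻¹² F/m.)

C ≈ 241 pF

A = π(16.6/2 cm)² = 2.16×10⁻² m².
C = κε₀A/d = 2.60 × 8.85×10⁻¹² × 2.16×10⁻² / 2.07×10⁻³ = 2.41×10⁻¹⁰ F.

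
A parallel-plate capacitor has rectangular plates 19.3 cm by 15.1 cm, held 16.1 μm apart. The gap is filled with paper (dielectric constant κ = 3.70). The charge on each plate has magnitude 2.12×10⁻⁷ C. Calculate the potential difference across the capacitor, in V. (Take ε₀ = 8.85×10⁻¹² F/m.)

A = 19.3 × 15.1 cm² = 2.91×10⁻² m².
C = κε₀A/d = 3.70 × 8.85×10⁻¹² × 2.91×10⁻² / 1.61×10⁻⁵ = 5.93×10⁻⁸ F.
V = Q/C = 2.12×10⁻⁷ / 5.93×10⁻⁸ = 3.58 V.

V ≈ 3.58 V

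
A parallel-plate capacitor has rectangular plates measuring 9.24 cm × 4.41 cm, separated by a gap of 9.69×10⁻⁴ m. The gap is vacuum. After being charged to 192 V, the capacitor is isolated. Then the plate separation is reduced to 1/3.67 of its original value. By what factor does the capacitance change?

C₂/C₁ ≈ 3.67

C = ε₀A/d scales as 1/d, so C₂/C₁ = d₁/d₂ = 3.67.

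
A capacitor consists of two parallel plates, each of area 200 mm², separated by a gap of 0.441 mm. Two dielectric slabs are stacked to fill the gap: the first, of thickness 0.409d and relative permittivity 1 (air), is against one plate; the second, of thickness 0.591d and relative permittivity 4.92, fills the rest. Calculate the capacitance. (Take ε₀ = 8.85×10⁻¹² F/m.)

A = 200 mm² = 2.00×10⁻⁴ m².
Stacked slabs ⇒ two capacitors in series, each with the full plate area.
C₁ = κ₁ε₀A/d₁ = 1.00 × 8.85×10⁻¹² × 2.00×10⁻⁴ / 1.80×10⁻⁴ = 9.81×10⁻¹² F.
C₂ = κ₂ε₀A/d₂ = 4.92 × 8.85×10⁻¹² × 2.00×10⁻⁴ / 2.61×10⁻⁴ = 3.34×10⁻¹¹ F.
C = (1/C₁ + 1/C₂)⁻¹ = 7.59×10⁻¹² F.

7.59 pF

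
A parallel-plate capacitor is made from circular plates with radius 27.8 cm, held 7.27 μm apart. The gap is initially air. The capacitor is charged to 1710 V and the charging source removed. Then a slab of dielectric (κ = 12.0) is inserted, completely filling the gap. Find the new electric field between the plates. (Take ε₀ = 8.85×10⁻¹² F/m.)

A = π(27.8 cm)² = 0.243 m².
Initially C₁ = ε₀A/d = 8.85×10⁻¹² × 0.243 / 7.27×10⁻⁶ = 2.96×10⁻⁷ F.
E₁ = 2.35×10⁸ V/m.
Isolated ⇒ Q is held fixed. V₂ = Q/C₂ = V₁/12.0; E = V/d, so E₂/E₁ = (V₂/V₁)(d₁/d₂) = 0.0833.
E₂ = 0.0833 × 2.35×10⁸ = 1.96×10⁷ V/m.

E ≈ 19.6 MV/m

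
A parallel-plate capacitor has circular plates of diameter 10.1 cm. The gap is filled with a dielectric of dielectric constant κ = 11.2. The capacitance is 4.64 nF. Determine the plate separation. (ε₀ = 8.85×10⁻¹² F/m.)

d ≈ 171 μm

A = π(10.1/2 cm)² = 8.01×10⁻³ m².
d = κε₀A/C = 11.2 × 8.85×10⁻¹² × 8.01×10⁻³ / 4.64×10⁻⁹ = 1.71×10⁻⁴ m.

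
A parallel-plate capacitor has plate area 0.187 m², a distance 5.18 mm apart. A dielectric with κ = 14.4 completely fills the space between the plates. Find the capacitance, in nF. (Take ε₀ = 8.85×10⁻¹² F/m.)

C ≈ 4.60 nF

C = κε₀A/d = 14.4 × 8.85×10⁻¹² × 0.187 / 5.18×10⁻³ = 4.60×10⁻⁹ F.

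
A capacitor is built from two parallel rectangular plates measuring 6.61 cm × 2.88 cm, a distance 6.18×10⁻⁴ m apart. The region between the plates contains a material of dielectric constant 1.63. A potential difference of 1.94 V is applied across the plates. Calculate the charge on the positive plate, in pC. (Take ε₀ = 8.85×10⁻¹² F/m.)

A = 6.61 × 2.88 cm² = 1.90×10⁻³ m².
C = κε₀A/d = 1.63 × 8.85×10⁻¹² × 1.90×10⁻³ / 6.18×10⁻⁴ = 4.44×10⁻¹¹ F.
Q = CV = 4.44×10⁻¹¹ × 1.94 = 8.62×10⁻¹¹ C.

Q ≈ 86.2 pC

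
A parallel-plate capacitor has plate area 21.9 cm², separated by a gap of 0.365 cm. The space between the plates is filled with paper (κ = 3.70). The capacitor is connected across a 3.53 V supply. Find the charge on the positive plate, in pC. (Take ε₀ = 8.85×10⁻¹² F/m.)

A = 21.9 cm² = 2.19×10⁻³ m².
C = κε₀A/d = 3.70 × 8.85×10⁻¹² × 2.19×10⁻³ / 3.65×10⁻³ = 1.96×10⁻¹¹ F.
Q = CV = 1.96×10⁻¹¹ × 3.53 = 6.94×10⁻¹¹ C.

Q ≈ 69.4 pC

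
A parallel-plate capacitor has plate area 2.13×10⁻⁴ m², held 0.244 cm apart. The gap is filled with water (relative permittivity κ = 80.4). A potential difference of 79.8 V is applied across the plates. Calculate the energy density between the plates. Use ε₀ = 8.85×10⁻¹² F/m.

u ≈ 381 mJ/m³

E = V/d = 79.8 / 2.44×10⁻³ = 3.27×10⁴ V/m.
u = ½κε₀E² = ½ × 80.4 × 8.85×10⁻¹² × (3.27×10⁴)² = 0.381 J/m³.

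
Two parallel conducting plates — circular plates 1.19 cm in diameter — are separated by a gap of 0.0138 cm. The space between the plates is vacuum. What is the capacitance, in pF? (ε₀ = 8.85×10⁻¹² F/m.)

A = π(1.19/2 cm)² = 1.11×10⁻⁴ m².
C = ε₀A/d = 8.85×10⁻¹² × 1.11×10⁻⁴ / 1.38×10⁻⁴ = 7.13×10⁻¹² F.

7.13 pF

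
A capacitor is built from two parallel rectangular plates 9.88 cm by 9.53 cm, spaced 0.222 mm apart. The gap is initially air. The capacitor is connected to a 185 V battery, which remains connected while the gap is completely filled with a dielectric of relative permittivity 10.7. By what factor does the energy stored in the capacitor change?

Battery connected ⇒ V is held fixed.
C₂ = 10.7 C₁ and U = ½CV², so U₂/U₁ = C₂/C₁ = 10.7.

10.7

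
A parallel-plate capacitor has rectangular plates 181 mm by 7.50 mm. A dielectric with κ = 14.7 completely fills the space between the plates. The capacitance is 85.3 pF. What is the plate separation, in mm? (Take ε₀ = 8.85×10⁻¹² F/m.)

d ≈ 2.07 mm

A = 181 × 7.50 mm² = 1.36×10⁻³ m².
d = κε₀A/C = 14.7 × 8.85×10⁻¹² × 1.36×10⁻³ / 8.53×10⁻¹¹ = 2.07×10⁻³ m.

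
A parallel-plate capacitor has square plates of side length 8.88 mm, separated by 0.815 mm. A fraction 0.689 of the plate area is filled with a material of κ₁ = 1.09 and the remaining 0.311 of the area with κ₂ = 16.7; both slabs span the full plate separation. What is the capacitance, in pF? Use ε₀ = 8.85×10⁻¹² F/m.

5.09 pF

A = (8.88 mm)² = 7.89×10⁻⁵ m².
Side-by-side slabs ⇒ two capacitors in parallel, each spanning the full gap.
C₁ = κ₁ε₀A₁/d = 1.09 × 8.85×10⁻¹² × 5.43×10⁻⁵ / 8.15×10⁻⁴ = 6.43×10⁻¹³ F.
C₂ = κ₂ε₀A₂/d = 16.7 × 8.85×10⁻¹² × 2.45×10⁻⁵ / 8.15×10⁻⁴ = 4.45×10⁻¹² F.
C = C₁ + C₂ = 5.09×10⁻¹² F.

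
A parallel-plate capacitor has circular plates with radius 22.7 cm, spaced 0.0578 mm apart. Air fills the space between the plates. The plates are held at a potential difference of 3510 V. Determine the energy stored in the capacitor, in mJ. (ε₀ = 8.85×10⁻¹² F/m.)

A = π(22.7 cm)² = 0.162 m².
C = ε₀A/d = 8.85×10⁻¹² × 0.162 / 5.78×10⁻⁵ = 2.48×10⁻⁸ F.
U = ½CV² = ½ × 2.48×10⁻⁸ × (3510)² = 0.153 J.

U ≈ 153 mJ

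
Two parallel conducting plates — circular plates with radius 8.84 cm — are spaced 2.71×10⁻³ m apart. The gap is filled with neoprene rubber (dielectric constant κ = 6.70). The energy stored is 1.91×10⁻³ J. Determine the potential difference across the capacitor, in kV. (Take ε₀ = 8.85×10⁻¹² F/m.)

A = π(8.84 cm)² = 2.46×10⁻² m².
C = κε₀A/d = 6.70 × 8.85×10⁻¹² × 2.46×10⁻² / 2.71×10⁻³ = 5.37×10⁻¹⁰ F.
V = √(2U/C) = √(2 × 1.91×10⁻³ / 5.37×10⁻¹⁰) = 2.67×10³ V.

V ≈ 2.67 kV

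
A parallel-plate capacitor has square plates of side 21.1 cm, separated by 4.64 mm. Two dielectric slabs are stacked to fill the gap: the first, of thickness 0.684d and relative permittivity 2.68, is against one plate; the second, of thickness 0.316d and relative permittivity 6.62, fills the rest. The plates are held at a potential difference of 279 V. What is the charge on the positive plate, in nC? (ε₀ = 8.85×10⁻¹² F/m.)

78.2 nC

A = (21.1 cm)² = 4.45×10⁻² m².
Stacked slabs ⇒ two capacitors in series, each with the full plate area.
C₁ = κ₁ε₀A/d₁ = 2.68 × 8.85×10⁻¹² × 4.45×10⁻² / 3.17×10⁻³ = 3.33×10⁻¹⁰ F.
C₂ = κ₂ε₀A/d₂ = 6.62 × 8.85×10⁻¹² × 4.45×10⁻² / 1.47×10⁻³ = 1.78×10⁻⁹ F.
C = (1/C₁ + 1/C₂)⁻¹ = 2.80×10⁻¹⁰ F.
Q = CV = 2.80×10⁻¹⁰ × 279 = 7.82×10⁻⁸ C.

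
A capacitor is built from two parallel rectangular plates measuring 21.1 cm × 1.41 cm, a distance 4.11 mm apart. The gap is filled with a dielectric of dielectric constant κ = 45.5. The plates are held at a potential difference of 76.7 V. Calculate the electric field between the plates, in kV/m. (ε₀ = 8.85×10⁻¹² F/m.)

E = V/d = 76.7 / 4.11×10⁻³ = 1.87×10⁴ V/m.

E ≈ 18.7 kV/m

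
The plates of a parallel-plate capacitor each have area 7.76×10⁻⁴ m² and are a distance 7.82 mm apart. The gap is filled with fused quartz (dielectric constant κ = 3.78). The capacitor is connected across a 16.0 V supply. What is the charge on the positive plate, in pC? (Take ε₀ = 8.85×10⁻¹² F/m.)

C = κε₀A/d = 3.78 × 8.85×10⁻¹² × 7.76×10⁻⁴ / 7.82×10⁻³ = 3.32×10⁻¹² F.
Q = CV = 3.32×10⁻¹² × 16.0 = 5.31×10⁻¹¹ C.

Q ≈ 53.1 pC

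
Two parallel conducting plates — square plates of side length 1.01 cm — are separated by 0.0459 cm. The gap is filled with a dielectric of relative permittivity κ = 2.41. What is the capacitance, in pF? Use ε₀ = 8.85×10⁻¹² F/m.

A = (1.01 cm)² = 1.02×10⁻⁴ m².
C = κε₀A/d = 2.41 × 8.85×10⁻¹² × 1.02×10⁻⁴ / 4.59×10⁻⁴ = 4.74×10⁻¹² F.

C ≈ 4.74 pF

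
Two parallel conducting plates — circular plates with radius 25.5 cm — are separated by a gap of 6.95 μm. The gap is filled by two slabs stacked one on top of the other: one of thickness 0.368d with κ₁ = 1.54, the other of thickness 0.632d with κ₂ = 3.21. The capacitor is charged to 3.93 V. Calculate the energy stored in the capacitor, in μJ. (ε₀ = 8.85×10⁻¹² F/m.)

A = π(25.5 cm)² = 0.204 m².
Stacked slabs ⇒ two capacitors in series, each with the full plate area.
C₁ = κ₁ε₀A/d₁ = 1.54 × 8.85×10⁻¹² × 0.204 / 2.56×10⁻⁶ = 1.09×10⁻⁶ F.
C₂ = κ₂ε₀A/d₂ = 3.21 × 8.85×10⁻¹² × 0.204 / 4.39×10⁻⁶ = 1.32×10⁻⁶ F.
C = (1/C₁ + 1/C₂)⁻¹ = 5.97×10⁻⁷ F.
U = ½CV² = ½ × 5.97×10⁻⁷ × (3.93)² = 4.61×10⁻⁶ J.

U ≈ 4.61 μJ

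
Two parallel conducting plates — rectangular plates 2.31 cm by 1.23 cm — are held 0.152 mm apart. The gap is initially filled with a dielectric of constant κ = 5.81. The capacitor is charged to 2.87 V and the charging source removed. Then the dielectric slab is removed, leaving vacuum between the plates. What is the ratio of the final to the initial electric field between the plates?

Isolated ⇒ Q is held fixed.
V₂ = Q/C₂ = V₁/0.172; E = V/d, so E₂/E₁ = (V₂/V₁)(d₁/d₂) = 5.81.

E₂/E₁ ≈ 5.81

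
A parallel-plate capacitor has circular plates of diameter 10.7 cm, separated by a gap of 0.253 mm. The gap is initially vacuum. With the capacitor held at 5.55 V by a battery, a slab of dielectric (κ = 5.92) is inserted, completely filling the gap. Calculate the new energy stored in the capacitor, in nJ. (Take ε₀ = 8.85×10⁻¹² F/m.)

A = π(10.7/2 cm)² = 8.99×10⁻³ m².
Initially C₁ = ε₀A/d = 8.85×10⁻¹² × 8.99×10⁻³ / 2.53×10⁻⁴ = 3.15×10⁻¹⁰ F.
U₁ = 4.84×10⁻⁹ J.
Battery connected ⇒ V is held fixed. C₂ = 5.92 C₁ and U = ½CV², so U₂/U₁ = C₂/C₁ = 5.92.
U₂ = 5.92 × 4.84×10⁻⁹ = 2.87×10⁻⁸ J.

28.7 nJ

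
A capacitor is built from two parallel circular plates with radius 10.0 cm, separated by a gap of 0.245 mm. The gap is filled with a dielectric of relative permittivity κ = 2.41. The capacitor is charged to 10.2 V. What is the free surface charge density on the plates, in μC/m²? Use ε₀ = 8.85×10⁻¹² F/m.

0.888 μC/m²

A = π(10.0 cm)² = 3.14×10⁻² m².
C = κε₀A/d = 2.41 × 8.85×10⁻¹² × 3.14×10⁻² / 2.45×10⁻⁴ = 2.73×10⁻⁹ F.
σ = Q/A = CV/A = 2.73×10⁻⁹ × 10.2 / 3.14×10⁻² = 8.88×10⁻⁷ C/m².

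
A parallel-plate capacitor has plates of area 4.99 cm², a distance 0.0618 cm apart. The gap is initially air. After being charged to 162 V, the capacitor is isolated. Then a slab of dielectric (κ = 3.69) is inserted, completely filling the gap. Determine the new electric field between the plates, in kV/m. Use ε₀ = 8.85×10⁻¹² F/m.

A = 4.99 cm² = 4.99×10⁻⁴ m².
Initially C₁ = ε₀A/d = 8.85×10⁻¹² × 4.99×10⁻⁴ / 6.18×10⁻⁴ = 7.15×10⁻¹² F.
E₁ = 2.62×10⁵ V/m.
Isolated ⇒ Q is held fixed. V₂ = Q/C₂ = V₁/3.69; E = V/d, so E₂/E₁ = (V₂/V₁)(d₁/d₂) = 0.271.
E₂ = 0.271 × 2.62×10⁵ = 7.10×10⁴ V/m.

E ≈ 71.0 kV/m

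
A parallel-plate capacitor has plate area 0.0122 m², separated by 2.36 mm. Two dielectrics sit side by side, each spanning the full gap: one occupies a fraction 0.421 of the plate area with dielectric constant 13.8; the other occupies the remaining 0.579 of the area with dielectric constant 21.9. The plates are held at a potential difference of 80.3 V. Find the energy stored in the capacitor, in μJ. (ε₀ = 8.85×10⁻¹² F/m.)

U ≈ 2.73 μJ

Side-by-side slabs ⇒ two capacitors in parallel, each spanning the full gap.
C₁ = κ₁ε₀A₁/d = 13.8 × 8.85×10⁻¹² × 5.14×10⁻³ / 2.36×10⁻³ = 2.66×10⁻¹⁰ F.
C₂ = κ₂ε₀A₂/d = 21.9 × 8.85×10⁻¹² × 7.06×10⁻³ / 2.36×10⁻³ = 5.80×10⁻¹⁰ F.
C = C₁ + C₂ = 8.46×10⁻¹⁰ F.
U = ½CV² = ½ × 8.46×10⁻¹⁰ × (80.3)² = 2.73×10⁻⁶ J.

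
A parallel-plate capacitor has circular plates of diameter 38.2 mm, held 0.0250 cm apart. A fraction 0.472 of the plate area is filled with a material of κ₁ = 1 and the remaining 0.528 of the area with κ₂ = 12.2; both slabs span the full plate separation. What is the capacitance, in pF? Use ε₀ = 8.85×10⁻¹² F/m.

A = π(38.2/2 mm)² = 1.15×10⁻³ m².
Side-by-side slabs ⇒ two capacitors in parallel, each spanning the full gap.
C₁ = κ₁ε₀A₁/d = 1.00 × 8.85×10⁻¹² × 5.41×10⁻⁴ / 2.50×10⁻⁴ = 1.91×10⁻¹¹ F.
C₂ = κ₂ε₀A₂/d = 12.2 × 8.85×10⁻¹² × 6.05×10⁻⁴ / 2.50×10⁻⁴ = 2.61×10⁻¹⁰ F.
C = C₁ + C₂ = 2.80×10⁻¹⁰ F.

280 pF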